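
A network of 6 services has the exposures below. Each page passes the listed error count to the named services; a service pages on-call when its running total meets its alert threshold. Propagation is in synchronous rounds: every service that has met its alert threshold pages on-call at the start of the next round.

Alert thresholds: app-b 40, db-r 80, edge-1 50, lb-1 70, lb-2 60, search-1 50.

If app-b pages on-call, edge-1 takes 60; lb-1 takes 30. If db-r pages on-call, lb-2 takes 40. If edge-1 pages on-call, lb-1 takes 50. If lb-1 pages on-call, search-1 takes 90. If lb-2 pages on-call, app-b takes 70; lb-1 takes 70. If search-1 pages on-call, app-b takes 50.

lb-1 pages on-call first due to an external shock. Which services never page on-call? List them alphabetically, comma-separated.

Round 1 — lb-1 pages on-call (initial).
  search-1: +90 → 90 ≥ 50
Round 2 — search-1 pages on-call.
  app-b: +50 → 50 ≥ 40
Round 3 — app-b pages on-call.
  edge-1: +60 → 60 ≥ 50
Round 4 — edge-1 pages on-call.
No further pages.

db-r, lb-2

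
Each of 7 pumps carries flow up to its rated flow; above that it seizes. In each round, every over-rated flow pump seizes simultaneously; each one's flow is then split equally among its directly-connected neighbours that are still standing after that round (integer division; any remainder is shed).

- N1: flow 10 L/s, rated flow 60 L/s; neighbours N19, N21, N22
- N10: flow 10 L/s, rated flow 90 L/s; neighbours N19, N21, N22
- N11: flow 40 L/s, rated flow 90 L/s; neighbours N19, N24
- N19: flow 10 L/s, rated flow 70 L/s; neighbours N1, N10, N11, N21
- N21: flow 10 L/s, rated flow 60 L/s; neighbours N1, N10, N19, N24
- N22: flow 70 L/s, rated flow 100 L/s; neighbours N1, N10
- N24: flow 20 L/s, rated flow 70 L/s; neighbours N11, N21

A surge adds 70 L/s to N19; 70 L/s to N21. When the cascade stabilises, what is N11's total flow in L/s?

Round 1 — N19 at 80 > 70; N21 at 80 > 60. N19, N21 seize.
  N19 sheds 80 L/s to N1, N10, N11: 26 each (2 lost).
    N1: 10+26 = 36 ≤ 60
    N10: 10+26 = 36 ≤ 90
    N11: 40+26 = 66 ≤ 90
  N21 sheds 80 L/s to N1, N10, N24: 26 each (2 lost).
    N1: 36+26 = 62 > 60
    N10: 36+26 = 62 ≤ 90
    N24: 20+26 = 46 ≤ 70
Round 2 — N1 seizes.
  N1 sheds 62 L/s to N22: 62 each.
    N22: 70+62 = 132 > 100
Round 3 — N22 seizes.
  N22 sheds 132 L/s to N10: 132 each.
    N10: 62+132 = 194 > 90
Round 4 — N10 seizes.
  N10 sheds 194 L/s: no online neighbours, lost.
No further seizures.

66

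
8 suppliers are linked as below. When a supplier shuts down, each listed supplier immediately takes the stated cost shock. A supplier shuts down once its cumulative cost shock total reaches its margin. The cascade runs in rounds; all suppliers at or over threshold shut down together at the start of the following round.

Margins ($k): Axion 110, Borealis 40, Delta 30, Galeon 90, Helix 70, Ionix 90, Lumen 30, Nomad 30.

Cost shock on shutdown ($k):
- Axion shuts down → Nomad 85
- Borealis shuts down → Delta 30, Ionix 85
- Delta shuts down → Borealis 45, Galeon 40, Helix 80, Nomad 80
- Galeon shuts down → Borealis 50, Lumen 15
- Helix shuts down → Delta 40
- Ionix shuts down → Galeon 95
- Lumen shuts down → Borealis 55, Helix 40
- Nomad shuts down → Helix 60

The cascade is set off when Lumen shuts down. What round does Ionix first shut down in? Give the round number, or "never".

Round 1 — Lumen shuts down (initial).
  Borealis: +55 → 55 ≥ 40
  Helix: +40 → 40 < 70
Round 2 — Borealis shuts down.
  Delta: +30 → 30 ≥ 30
  Ionix: +85 → 85 < 90
Round 3 — Delta shuts down.
  Galeon: +40 → 40 < 90
  Helix: +80 → 120 ≥ 70
  Nomad: +80 → 80 ≥ 30
Round 4 — Helix, Nomad shut down.
No further shutdowns.

never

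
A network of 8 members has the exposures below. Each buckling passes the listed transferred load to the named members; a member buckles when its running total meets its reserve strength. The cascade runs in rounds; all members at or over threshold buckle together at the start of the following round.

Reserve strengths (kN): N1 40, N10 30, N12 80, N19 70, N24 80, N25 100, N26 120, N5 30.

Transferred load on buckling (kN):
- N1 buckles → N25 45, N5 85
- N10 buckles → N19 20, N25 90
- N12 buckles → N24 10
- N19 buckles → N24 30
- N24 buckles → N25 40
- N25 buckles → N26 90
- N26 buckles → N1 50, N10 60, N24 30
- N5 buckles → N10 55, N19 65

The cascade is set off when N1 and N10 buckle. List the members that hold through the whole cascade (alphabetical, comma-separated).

N12, N24, N26

Round 1 — N1, N10 buckle (initial).
  N19: +20 → 20 < 70
  N25: +45+90 → 135 ≥ 100
  N5: +85 → 85 ≥ 30
Round 2 — N25, N5 buckle.
  N19: +65 → 85 ≥ 70
  N26: +90 → 90 < 120
Round 3 — N19 buckles.
  N24: +30 → 30 < 80
No further bucklings.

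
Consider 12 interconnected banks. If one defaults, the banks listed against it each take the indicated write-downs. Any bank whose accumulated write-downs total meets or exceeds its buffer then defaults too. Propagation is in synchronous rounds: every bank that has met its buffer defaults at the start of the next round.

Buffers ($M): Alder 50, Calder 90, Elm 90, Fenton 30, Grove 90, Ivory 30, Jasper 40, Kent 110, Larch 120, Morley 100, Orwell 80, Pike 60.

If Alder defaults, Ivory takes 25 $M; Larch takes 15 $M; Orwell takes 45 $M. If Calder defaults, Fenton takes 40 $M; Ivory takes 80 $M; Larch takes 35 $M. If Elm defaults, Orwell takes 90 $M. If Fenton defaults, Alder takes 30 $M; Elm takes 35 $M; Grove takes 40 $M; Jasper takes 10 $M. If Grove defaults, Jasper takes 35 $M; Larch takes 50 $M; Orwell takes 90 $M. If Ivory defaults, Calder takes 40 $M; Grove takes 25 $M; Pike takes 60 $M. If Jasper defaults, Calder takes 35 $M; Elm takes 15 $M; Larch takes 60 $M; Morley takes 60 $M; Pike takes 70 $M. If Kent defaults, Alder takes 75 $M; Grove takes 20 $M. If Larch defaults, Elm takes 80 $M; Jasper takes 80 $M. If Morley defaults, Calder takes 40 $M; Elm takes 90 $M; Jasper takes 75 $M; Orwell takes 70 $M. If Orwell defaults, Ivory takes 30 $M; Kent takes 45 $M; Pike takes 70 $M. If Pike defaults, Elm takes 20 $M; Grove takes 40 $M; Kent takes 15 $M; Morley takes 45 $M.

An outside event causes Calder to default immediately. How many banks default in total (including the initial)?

Round 1 — Calder defaults (initial).
  Fenton: +40 → 40 ≥ 30
  Ivory: +80 → 80 ≥ 30
  Larch: +35 → 35 < 120
Round 2 — Fenton, Ivory default.
  Alder: +30 → 30 < 50
  Elm: +35 → 35 < 90
  Grove: +40+25 → 65 < 90
  Jasper: +10 → 10 < 40
  Pike: +60 → 60 ≥ 60
Round 3 — Pike defaults.
  Elm: +20 → 55 < 90
  Grove: +40 → 105 ≥ 90
  Kent: +15 → 15 < 110
  Morley: +45 → 45 < 100
Round 4 — Grove defaults.
  Jasper: +35 → 45 ≥ 40
  Larch: +50 → 85 < 120
  Orwell: +90 → 90 ≥ 80
Round 5 — Jasper, Orwell default.
  Elm: +15 → 70 < 90
  Kent: +45 → 60 < 110
  Larch: +60 → 145 ≥ 120
  Morley: +60 → 105 ≥ 100
Round 6 — Larch, Morley default.
  Elm: +80+90 → 240 ≥ 90
Round 7 — Elm defaults.
No further defaults.

10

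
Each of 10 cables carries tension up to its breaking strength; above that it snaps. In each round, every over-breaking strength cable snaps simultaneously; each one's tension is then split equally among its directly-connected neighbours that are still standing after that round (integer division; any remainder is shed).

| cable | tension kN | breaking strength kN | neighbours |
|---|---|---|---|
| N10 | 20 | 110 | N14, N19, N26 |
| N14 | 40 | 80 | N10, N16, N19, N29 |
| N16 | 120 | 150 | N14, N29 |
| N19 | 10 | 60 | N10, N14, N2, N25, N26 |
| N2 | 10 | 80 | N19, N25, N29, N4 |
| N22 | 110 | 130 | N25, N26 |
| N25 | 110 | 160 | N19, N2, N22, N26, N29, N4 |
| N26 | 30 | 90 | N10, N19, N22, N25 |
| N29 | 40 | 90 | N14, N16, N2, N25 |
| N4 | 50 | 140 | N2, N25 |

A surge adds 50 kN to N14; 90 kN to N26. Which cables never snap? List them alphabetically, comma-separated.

N10

Round 1 — N14 at 90 > 80; N26 at 120 > 90. N14, N26 snap.
  N14 sheds 90 kN to N10, N16, N19, N29: 22 each (2 lost).
    N10: 20+22 = 42 ≤ 110
    N16: 120+22 = 142 ≤ 150
    N19: 10+22 = 32 ≤ 60
    N29: 40+22 = 62 ≤ 90
  N26 sheds 120 kN to N10, N19, N22, N25: 30 each.
    N10: 42+30 = 72 ≤ 110
    N19: 32+30 = 62 > 60
    N22: 110+30 = 140 > 130
    N25: 110+30 = 140 ≤ 160
Round 2 — N19, N22 snap.
  N19 sheds 62 kN to N10, N2, N25: 20 each (2 lost).
    N10: 72+20 = 92 ≤ 110
    N2: 10+20 = 30 ≤ 80
    N25: 140+20 = 160 ≤ 160
  N22 sheds 140 kN to N25: 140 each.
    N25: 160+140 = 300 > 160
Round 3 — N25 snaps.
  N25 sheds 300 kN to N2, N29, N4: 100 each.
    N2: 30+100 = 130 > 80
    N29: 62+100 = 162 > 90
    N4: 50+100 = 150 > 140
Round 4 — N2, N29, N4 snap.
  N2 sheds 130 kN: no online neighbours, lost.
  N29 sheds 162 kN to N16: 162 each.
    N16: 142+162 = 304 > 150
  N4 sheds 150 kN: no online neighbours, lost.
Round 5 — N16 snaps.
  N16 sheds 304 kN: no online neighbours, lost.
No further breaks.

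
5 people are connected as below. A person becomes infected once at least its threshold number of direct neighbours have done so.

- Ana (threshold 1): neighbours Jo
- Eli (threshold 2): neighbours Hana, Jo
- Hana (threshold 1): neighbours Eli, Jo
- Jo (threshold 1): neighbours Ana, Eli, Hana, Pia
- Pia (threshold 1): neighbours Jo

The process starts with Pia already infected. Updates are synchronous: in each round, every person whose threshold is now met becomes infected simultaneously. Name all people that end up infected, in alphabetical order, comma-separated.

Round 1 — Pia becomes infected (initial).
Round 2 — checking thresholds:
  Jo: 1 of 4 neighbours ≥ 1, becomes infected.
Round 3 — checking thresholds:
  Ana: 1 of 1 neighbours ≥ 1, becomes infected.
  Eli: 1 of 2 neighbours < 2, holds.
  Hana: 1 of 2 neighbours ≥ 1, becomes infected.
Round 4 — checking thresholds:
  Eli: 2 of 2 neighbours ≥ 2, becomes infected.
Round 5 — no new infections; cascade stops.

Ana, Eli, Hana, Jo, Pia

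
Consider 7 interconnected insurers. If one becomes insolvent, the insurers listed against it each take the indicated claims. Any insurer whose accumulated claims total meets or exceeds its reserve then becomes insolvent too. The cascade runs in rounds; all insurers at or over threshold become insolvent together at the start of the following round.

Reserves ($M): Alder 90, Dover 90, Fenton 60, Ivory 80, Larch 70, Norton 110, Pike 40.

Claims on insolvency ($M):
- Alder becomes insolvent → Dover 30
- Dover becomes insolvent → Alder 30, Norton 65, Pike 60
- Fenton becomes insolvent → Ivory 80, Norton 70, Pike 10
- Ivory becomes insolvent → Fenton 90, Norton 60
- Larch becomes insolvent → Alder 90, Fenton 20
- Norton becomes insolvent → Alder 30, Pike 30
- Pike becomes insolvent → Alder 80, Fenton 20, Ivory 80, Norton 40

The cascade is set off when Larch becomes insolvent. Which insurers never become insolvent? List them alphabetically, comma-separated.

Round 1 — Larch becomes insolvent (initial).
  Alder: +90 → 90 ≥ 90
  Fenton: +20 → 20 < 60
Round 2 — Alder becomes insolvent.
  Dover: +30 → 30 < 90
No further insolvencies.

Dover, Fenton, Ivory, Norton, Pike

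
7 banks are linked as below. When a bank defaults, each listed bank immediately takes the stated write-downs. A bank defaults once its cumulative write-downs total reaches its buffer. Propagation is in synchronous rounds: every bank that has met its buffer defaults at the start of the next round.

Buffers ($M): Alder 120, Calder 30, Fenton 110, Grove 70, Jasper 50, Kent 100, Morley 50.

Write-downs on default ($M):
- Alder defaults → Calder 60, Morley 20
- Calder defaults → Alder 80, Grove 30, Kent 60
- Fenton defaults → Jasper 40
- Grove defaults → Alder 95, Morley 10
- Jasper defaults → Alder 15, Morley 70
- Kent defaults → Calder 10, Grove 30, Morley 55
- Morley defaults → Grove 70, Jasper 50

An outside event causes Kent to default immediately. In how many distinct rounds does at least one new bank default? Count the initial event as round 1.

Round 1 — Kent defaults (initial).
  Calder: +10 → 10 < 30
  Grove: +30 → 30 < 70
  Morley: +55 → 55 ≥ 50
Round 2 — Morley defaults.
  Grove: +70 → 100 ≥ 70
  Jasper: +50 → 50 ≥ 50
Round 3 — Grove, Jasper default.
  Alder: +95+15 → 110 < 120
No further defaults.

3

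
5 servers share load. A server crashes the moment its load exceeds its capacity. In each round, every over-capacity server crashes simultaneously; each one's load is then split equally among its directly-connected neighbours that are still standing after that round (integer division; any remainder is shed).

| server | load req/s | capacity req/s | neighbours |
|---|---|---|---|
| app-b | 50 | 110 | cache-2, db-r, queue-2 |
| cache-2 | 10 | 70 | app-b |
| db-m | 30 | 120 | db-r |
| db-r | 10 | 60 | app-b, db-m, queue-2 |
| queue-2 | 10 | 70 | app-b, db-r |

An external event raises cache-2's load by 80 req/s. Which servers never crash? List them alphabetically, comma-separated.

Round 1 — cache-2 at 90 > 70. cache-2 crashes.
  cache-2 sheds 90 req/s to app-b: 90 each.
    app-b: 50+90 = 140 > 110
Round 2 — app-b crashes.
  app-b sheds 140 req/s to db-r, queue-2: 70 each.
    db-r: 10+70 = 80 > 60
    queue-2: 10+70 = 80 > 70
Round 3 — db-r, queue-2 crash.
  db-r sheds 80 req/s to db-m: 80 each.
    db-m: 30+80 = 110 ≤ 120
  queue-2 sheds 80 req/s: no online neighbours, lost.
No further crashes.

db-m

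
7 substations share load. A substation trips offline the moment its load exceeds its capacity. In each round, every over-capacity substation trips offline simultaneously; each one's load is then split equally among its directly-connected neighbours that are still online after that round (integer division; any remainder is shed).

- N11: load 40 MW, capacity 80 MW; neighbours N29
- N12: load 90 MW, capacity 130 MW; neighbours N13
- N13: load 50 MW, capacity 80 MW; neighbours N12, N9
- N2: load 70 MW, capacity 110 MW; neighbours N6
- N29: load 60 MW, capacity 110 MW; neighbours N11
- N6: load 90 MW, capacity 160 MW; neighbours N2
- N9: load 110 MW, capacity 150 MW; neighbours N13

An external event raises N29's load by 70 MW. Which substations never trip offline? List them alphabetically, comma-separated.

N12, N13, N2, N6, N9

Round 1 — N29 at 130 > 110. N29 trips offline.
  N29 sheds 130 MW to N11: 130 each.
    N11: 40+130 = 170 > 80
Round 2 — N11 trips offline.
  N11 sheds 170 MW: no online neighbours, lost.
No further trips.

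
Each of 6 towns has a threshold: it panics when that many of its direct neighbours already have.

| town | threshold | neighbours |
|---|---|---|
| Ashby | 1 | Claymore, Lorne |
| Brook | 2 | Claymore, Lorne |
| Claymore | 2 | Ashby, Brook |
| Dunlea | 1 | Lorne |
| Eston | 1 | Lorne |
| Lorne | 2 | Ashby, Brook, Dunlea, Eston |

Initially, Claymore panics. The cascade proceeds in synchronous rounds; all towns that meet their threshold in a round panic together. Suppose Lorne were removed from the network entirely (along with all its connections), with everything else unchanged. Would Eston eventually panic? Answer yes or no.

no

With Lorne removed:
Round 1 — Claymore panics (initial).
Round 2 — checking thresholds:
  Ashby: 1 of 1 neighbours ≥ 1, panics.
  Brook: 1 of 1 neighbours < 2, holds.
Round 3 — no new panics; cascade stops.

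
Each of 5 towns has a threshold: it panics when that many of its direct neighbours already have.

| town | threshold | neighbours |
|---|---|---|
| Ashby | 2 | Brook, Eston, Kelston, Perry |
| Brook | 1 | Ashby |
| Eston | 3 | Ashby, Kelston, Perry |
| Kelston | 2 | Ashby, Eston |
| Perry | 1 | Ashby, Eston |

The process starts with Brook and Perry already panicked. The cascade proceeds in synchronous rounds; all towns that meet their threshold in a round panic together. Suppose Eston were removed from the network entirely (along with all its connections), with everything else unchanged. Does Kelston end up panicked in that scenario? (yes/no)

With Eston removed:
Round 1 — Brook, Perry panic (initial).
Round 2 — checking thresholds:
  Ashby: 2 of 3 neighbours ≥ 2, panics.
Round 3 — no new panics; cascade stops.

no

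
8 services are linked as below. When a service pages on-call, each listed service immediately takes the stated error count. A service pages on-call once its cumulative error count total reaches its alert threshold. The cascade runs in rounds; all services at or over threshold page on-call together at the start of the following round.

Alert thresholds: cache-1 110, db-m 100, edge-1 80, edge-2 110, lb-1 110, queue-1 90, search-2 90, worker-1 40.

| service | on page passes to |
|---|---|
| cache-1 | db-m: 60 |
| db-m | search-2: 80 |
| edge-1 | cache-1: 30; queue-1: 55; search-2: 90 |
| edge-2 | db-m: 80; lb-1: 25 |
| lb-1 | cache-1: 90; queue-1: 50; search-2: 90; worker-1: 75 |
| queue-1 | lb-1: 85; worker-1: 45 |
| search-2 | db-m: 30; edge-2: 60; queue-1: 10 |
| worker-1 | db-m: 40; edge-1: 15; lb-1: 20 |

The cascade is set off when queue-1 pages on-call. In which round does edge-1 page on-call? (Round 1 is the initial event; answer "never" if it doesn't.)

never

Round 1 — queue-1 pages on-call (initial).
  lb-1: +85 → 85 < 110
  worker-1: +45 → 45 ≥ 40
Round 2 — worker-1 pages on-call.
  db-m: +40 → 40 < 100
  edge-1: +15 → 15 < 80
  lb-1: +20 → 105 < 110
No further pages.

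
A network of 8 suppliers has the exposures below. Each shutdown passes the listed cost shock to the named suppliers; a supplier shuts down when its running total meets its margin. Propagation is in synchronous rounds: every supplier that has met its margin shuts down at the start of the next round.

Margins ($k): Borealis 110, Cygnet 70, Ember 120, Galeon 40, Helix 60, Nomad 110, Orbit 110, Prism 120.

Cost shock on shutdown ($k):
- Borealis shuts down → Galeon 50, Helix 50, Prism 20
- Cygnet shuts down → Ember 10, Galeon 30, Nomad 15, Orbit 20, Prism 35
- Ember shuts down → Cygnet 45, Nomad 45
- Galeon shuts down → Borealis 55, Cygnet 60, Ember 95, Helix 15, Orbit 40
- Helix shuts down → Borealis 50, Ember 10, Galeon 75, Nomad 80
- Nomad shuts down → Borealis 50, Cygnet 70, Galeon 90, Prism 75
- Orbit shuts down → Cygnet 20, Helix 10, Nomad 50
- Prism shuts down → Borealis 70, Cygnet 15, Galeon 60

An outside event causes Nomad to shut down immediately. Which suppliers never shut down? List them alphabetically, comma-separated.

Round 1 — Nomad shuts down (initial).
  Borealis: +50 → 50 < 110
  Cygnet: +70 → 70 ≥ 70
  Galeon: +90 → 90 ≥ 40
  Prism: +75 → 75 < 120
Round 2 — Cygnet, Galeon shut down.
  Borealis: +55 → 105 < 110
  Ember: +10+95 → 105 < 120
  Helix: +15 → 15 < 60
  Orbit: +20+40 → 60 < 110
  Prism: +35 → 110 < 120
No further shutdowns.

Borealis, Ember, Helix, Orbit, Prism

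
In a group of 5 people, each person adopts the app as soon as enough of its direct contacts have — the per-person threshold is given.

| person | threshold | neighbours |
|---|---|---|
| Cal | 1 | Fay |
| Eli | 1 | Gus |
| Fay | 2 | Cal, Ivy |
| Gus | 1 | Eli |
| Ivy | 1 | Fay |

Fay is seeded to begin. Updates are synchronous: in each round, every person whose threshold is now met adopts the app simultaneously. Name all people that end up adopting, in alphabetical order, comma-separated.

Round 1 — Fay adopts the app (initial).
Round 2 — checking thresholds:
  Cal: 1 of 1 neighbours ≥ 1, adopts the app.
  Ivy: 1 of 1 neighbours ≥ 1, adopts the app.
Round 3 — no new adoptions; cascade stops.

Cal, Fay, Ivy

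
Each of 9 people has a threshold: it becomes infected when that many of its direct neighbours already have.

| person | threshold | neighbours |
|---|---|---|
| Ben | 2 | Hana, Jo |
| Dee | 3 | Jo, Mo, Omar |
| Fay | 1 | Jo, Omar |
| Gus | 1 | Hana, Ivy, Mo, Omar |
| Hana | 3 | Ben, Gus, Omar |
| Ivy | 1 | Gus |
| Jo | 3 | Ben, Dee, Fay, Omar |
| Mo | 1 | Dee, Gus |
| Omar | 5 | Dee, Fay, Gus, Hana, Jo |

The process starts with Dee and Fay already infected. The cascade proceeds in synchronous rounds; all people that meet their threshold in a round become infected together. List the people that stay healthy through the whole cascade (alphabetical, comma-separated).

Ben, Hana, Jo, Omar

Round 1 — Dee, Fay become infected (initial).
Round 2 — checking thresholds:
  Jo: 2 of 4 neighbours < 3, below threshold.
  Mo: 1 of 2 neighbours ≥ 1, becomes infected.
  Omar: 2 of 5 neighbours < 5, below threshold.
Round 3 — checking thresholds:
  Gus: 1 of 4 neighbours ≥ 1, becomes infected.
  Jo: 2 of 4 neighbours < 3, below threshold.
  Omar: 2 of 5 neighbours < 5, below threshold.
Round 4 — checking thresholds:
  Hana: 1 of 3 neighbours < 3, below threshold.
  Ivy: 1 of 1 neighbours ≥ 1, becomes infected.
  Jo: 2 of 4 neighbours < 3, below threshold.
  Omar: 3 of 5 neighbours < 5, below threshold.
Round 5 — no new infections; cascade stops.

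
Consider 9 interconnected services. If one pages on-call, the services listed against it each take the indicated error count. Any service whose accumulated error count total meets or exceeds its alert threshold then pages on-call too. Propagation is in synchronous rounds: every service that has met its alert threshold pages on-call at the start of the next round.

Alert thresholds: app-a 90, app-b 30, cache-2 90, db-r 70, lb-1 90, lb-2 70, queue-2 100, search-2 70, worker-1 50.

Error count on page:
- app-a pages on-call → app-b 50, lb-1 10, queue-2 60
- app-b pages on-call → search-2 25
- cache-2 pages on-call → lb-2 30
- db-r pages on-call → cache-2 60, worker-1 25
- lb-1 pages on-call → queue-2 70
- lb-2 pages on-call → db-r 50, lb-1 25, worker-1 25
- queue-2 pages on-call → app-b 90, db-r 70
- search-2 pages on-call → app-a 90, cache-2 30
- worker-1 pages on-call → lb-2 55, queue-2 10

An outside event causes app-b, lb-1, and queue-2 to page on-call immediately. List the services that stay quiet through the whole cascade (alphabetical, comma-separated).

app-a, cache-2, lb-2, search-2, worker-1

Round 1 — app-b, lb-1, queue-2 page on-call (initial).
  db-r: +70 → 70 ≥ 70
  search-2: +25 → 25 < 70
Round 2 — db-r pages on-call.
  cache-2: +60 → 60 < 90
  worker-1: +25 → 25 < 50
No further pages.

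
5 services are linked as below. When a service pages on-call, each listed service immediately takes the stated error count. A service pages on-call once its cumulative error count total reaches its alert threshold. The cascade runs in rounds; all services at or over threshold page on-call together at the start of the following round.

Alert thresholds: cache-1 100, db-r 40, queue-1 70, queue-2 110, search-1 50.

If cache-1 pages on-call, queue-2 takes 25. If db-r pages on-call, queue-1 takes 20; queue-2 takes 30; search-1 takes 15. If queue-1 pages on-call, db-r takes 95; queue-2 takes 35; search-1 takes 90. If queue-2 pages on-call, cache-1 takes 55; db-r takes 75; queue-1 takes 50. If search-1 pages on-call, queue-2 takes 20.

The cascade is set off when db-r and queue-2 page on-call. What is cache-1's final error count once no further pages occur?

Round 1 — db-r, queue-2 page on-call (initial).
  cache-1: +55 → 55 < 100
  queue-1: +20+50 → 70 ≥ 70
  search-1: +15 → 15 < 50
Round 2 — queue-1 pages on-call.
  search-1: +90 → 105 ≥ 50
Round 3 — search-1 pages on-call.
No further pages.

55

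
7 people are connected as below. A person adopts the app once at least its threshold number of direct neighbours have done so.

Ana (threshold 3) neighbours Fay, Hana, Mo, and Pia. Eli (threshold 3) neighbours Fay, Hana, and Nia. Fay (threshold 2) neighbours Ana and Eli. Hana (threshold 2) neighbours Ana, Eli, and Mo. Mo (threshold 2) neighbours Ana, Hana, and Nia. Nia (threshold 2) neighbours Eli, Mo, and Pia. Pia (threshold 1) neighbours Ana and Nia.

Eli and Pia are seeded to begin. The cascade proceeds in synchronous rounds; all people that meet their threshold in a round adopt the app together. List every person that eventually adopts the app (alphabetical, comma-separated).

Eli, Nia, Pia

Round 1 — Eli, Pia adopt the app (initial).
Round 2 — checking thresholds:
  Ana: 1 of 4 neighbours < 3, below threshold.
  Fay: 1 of 2 neighbours < 2, below threshold.
  Hana: 1 of 3 neighbours < 2, below threshold.
  Nia: 2 of 3 neighbours ≥ 2, adopts the app.
Round 3 — no new adoptions; cascade stops.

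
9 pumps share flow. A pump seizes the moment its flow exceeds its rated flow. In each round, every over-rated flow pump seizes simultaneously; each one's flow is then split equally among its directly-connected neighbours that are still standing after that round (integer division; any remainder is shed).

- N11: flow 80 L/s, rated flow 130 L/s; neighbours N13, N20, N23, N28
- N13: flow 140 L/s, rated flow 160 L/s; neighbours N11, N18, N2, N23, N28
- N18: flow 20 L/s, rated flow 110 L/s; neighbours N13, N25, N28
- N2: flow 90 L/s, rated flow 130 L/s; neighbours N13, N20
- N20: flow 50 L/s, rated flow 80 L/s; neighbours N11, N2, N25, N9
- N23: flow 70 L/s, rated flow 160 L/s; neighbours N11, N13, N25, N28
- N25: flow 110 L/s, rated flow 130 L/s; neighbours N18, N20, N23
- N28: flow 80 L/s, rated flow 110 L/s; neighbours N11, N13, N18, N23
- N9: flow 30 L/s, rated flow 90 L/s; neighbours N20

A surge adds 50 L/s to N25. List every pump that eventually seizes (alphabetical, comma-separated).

Round 1 — N25 at 160 > 130. N25 seizes.
  N25 sheds 160 L/s to N18, N20, N23: 53 each (1 lost).
    N18: 20+53 = 73 ≤ 110
    N20: 50+53 = 103 > 80
    N23: 70+53 = 123 ≤ 160
Round 2 — N20 seizes.
  N20 sheds 103 L/s to N11, N2, N9: 34 each (1 lost).
    N11: 80+34 = 114 ≤ 130
    N2: 90+34 = 124 ≤ 130
    N9: 30+34 = 64 ≤ 90
No further seizures.

N20, N25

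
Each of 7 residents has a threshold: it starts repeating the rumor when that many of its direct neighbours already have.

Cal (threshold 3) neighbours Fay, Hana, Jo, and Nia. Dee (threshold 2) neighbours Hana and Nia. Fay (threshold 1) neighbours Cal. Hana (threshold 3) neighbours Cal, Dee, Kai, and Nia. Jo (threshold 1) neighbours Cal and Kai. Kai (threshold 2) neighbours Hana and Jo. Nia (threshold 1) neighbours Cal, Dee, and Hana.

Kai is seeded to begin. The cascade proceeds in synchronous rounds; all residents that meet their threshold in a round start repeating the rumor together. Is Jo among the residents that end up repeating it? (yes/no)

yes

Round 1 — Kai starts repeating the rumor (initial).
Round 2 — checking thresholds:
  Hana: 1 of 4 neighbours < 3, below threshold.
  Jo: 1 of 2 neighbours ≥ 1, starts repeating the rumor.
Round 3 — no new spreads; cascade stops.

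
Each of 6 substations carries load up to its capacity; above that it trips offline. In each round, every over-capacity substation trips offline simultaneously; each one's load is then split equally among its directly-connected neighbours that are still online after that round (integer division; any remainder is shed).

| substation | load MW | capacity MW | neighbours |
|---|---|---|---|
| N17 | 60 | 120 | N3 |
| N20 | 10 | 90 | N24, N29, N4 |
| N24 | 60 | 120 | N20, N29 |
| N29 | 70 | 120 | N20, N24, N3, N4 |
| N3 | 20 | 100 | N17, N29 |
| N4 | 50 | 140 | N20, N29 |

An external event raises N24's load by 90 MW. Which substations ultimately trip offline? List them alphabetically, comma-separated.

Round 1 — N24 at 150 > 120. N24 trips offline.
  N24 sheds 150 MW to N20, N29: 75 each.
    N20: 10+75 = 85 ≤ 90
    N29: 70+75 = 145 > 120
Round 2 — N29 trips offline.
  N29 sheds 145 MW to N20, N3, N4: 48 each (1 lost).
    N20: 85+48 = 133 > 90
    N3: 20+48 = 68 ≤ 100
    N4: 50+48 = 98 ≤ 140
Round 3 — N20 trips offline.
  N20 sheds 133 MW to N4: 133 each.
    N4: 98+133 = 231 > 140
Round 4 — N4 trips offline.
  N4 sheds 231 MW: no online neighbours, lost.
No further trips.

N20, N24, N29, N4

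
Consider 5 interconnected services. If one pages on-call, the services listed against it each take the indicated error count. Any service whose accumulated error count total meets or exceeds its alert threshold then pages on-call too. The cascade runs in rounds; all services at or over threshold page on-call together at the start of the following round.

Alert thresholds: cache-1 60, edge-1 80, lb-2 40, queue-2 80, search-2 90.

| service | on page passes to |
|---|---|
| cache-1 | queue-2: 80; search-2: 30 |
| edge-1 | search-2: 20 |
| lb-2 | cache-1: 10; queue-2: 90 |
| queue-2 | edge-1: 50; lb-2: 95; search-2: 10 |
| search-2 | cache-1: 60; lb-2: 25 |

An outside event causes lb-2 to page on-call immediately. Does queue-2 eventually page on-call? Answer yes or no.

Round 1 — lb-2 pages on-call (initial).
  cache-1: +10 → 10 < 60
  queue-2: +90 → 90 ≥ 80
Round 2 — queue-2 pages on-call.
  edge-1: +50 → 50 < 80
  search-2: +10 → 10 < 90
No further pages.

yes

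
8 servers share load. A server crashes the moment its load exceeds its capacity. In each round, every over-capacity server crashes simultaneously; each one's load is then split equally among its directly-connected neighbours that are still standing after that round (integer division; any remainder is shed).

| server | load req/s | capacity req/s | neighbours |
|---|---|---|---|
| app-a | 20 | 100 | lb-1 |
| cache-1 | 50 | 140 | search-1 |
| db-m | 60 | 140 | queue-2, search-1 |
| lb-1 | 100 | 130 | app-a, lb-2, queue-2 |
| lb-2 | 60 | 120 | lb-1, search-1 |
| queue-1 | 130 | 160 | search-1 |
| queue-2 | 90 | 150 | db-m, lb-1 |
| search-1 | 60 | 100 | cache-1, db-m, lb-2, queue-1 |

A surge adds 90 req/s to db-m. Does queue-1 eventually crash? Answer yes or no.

yes

Round 1 — db-m at 150 > 140. db-m crashes.
  db-m sheds 150 req/s to queue-2, search-1: 75 each.
    queue-2: 90+75 = 165 > 150
    search-1: 60+75 = 135 > 100
Round 2 — queue-2, search-1 crash.
  queue-2 sheds 165 req/s to lb-1: 165 each.
    lb-1: 100+165 = 265 > 130
  search-1 sheds 135 req/s to cache-1, lb-2, queue-1: 45 each.
    cache-1: 50+45 = 95 ≤ 140
    lb-2: 60+45 = 105 ≤ 120
    queue-1: 130+45 = 175 > 160
Round 3 — lb-1, queue-1 crash.
  lb-1 sheds 265 req/s to app-a, lb-2: 132 each (1 lost).
    app-a: 20+132 = 152 > 100
    lb-2: 105+132 = 237 > 120
  queue-1 sheds 175 req/s: no online neighbours, lost.
Round 4 — app-a, lb-2 crash.
  app-a sheds 152 req/s: no online neighbours, lost.
  lb-2 sheds 237 req/s: no online neighbours, lost.
No further crashes.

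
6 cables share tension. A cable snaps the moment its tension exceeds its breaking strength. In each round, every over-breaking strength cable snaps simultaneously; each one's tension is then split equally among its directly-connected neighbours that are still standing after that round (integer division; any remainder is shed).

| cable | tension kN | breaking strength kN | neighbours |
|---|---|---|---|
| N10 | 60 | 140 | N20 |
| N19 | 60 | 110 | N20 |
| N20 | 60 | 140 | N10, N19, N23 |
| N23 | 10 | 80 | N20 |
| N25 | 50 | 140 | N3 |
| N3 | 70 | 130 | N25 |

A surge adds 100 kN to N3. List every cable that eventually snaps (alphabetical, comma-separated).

Round 1 — N3 at 170 > 130. N3 snaps.
  N3 sheds 170 kN to N25: 170 each.
    N25: 50+170 = 220 > 140
Round 2 — N25 snaps.
  N25 sheds 220 kN: no online neighbours, lost.
No further breaks.

N25, N3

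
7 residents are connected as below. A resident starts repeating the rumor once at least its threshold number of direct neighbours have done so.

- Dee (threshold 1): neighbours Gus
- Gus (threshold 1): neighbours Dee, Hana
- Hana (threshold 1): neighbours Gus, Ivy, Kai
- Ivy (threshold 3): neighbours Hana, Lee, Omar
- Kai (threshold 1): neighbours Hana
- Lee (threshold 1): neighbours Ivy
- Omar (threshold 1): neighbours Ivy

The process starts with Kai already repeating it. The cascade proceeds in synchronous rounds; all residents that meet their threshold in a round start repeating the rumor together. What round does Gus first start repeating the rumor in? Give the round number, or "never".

Round 1 — Kai starts repeating the rumor (initial).
Round 2 — checking thresholds:
  Hana: 1 of 3 neighbours ≥ 1, starts repeating the rumor.
Round 3 — checking thresholds:
  Gus: 1 of 2 neighbours ≥ 1, starts repeating the rumor.
  Ivy: 1 of 3 neighbours < 3, holds.
Round 4 — checking thresholds:
  Dee: 1 of 1 neighbours ≥ 1, starts repeating the rumor.
  Ivy: 1 of 3 neighbours < 3, holds.
Round 5 — no new spreads; cascade stops.

3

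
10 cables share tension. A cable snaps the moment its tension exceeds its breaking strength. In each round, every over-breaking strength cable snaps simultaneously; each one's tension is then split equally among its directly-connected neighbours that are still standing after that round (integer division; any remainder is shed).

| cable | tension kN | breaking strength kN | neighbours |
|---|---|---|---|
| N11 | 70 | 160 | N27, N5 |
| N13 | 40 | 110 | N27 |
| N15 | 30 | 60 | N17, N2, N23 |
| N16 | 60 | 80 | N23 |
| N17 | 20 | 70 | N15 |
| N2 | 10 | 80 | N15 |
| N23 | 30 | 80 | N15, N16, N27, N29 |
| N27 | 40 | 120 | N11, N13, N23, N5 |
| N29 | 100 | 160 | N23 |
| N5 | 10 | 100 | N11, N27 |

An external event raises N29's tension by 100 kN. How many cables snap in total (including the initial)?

Round 1 — N29 at 200 > 160. N29 snaps.
  N29 sheds 200 kN to N23: 200 each.
    N23: 30+200 = 230 > 80
Round 2 — N23 snaps.
  N23 sheds 230 kN to N15, N16, N27: 76 each (2 lost).
    N15: 30+76 = 106 > 60
    N16: 60+76 = 136 > 80
    N27: 40+76 = 116 ≤ 120
Round 3 — N15, N16 snap.
  N15 sheds 106 kN to N17, N2: 53 each.
    N17: 20+53 = 73 > 70
    N2: 10+53 = 63 ≤ 80
  N16 sheds 136 kN: no online neighbours, lost.
Round 4 — N17 snaps.
  N17 sheds 73 kN: no online neighbours, lost.
No further breaks.

5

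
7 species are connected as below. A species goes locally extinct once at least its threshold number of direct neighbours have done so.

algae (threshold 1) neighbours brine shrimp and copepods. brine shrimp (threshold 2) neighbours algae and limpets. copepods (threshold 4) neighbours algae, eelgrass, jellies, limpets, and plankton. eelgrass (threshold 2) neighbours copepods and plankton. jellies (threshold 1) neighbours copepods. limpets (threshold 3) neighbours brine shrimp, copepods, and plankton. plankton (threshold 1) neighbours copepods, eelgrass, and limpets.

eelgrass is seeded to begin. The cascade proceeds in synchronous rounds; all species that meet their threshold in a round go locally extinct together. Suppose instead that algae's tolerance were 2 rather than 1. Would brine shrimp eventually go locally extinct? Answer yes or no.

no

With algae's tolerance at 2:
Round 1 — eelgrass goes locally extinct (initial).
Round 2 — checking thresholds:
  copepods: 1 of 5 neighbours < 4, holds.
  plankton: 1 of 3 neighbours ≥ 1, goes locally extinct.
Round 3 — no new extinctions; cascade stops.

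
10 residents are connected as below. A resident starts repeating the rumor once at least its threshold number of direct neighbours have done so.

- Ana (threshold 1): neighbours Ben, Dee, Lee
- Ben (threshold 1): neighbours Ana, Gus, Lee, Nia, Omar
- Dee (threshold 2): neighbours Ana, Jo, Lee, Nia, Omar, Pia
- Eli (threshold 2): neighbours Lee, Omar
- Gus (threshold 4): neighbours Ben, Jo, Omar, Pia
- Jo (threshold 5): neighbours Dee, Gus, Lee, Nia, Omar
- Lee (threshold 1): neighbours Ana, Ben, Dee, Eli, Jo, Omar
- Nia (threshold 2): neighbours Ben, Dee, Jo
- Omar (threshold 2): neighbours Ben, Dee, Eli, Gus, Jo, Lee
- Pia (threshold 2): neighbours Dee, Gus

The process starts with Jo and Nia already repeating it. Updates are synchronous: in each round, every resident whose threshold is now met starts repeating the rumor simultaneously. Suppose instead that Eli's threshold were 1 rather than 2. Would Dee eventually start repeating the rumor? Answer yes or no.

With Eli's threshold at 1:
Round 1 — Jo, Nia start repeating the rumor (initial).
Round 2 — checking thresholds:
  Ben: 1 of 5 neighbours ≥ 1, starts repeating the rumor.
  Dee: 2 of 6 neighbours ≥ 2, starts repeating the rumor.
  Gus: 1 of 4 neighbours < 4, not yet.
  Lee: 1 of 6 neighbours ≥ 1, starts repeating the rumor.
  Omar: 1 of 6 neighbours < 2, not yet.
Round 3 — checking thresholds:
  Ana: 3 of 3 neighbours ≥ 1, starts repeating the rumor.
  Eli: 1 of 2 neighbours ≥ 1, starts repeating the rumor.
  Gus: 2 of 4 neighbours < 4, not yet.
  Omar: 4 of 6 neighbours ≥ 2, starts repeating the rumor.
  Pia: 1 of 2 neighbours < 2, not yet.
Round 4 — no new spreads; cascade stops.

yes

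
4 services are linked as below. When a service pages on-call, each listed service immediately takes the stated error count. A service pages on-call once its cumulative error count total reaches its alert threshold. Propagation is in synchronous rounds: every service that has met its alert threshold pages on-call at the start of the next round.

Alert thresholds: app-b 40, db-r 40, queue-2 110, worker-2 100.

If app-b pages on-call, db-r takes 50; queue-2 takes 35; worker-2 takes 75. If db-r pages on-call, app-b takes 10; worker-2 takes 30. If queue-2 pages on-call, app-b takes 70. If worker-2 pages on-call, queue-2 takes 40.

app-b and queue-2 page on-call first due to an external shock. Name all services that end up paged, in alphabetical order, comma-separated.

Round 1 — app-b, queue-2 page on-call (initial).
  db-r: +50 → 50 ≥ 40
  worker-2: +75 → 75 < 100
Round 2 — db-r pages on-call.
  worker-2: +30 → 105 ≥ 100
Round 3 — worker-2 pages on-call.
No further pages.

app-b, db-r, queue-2, worker-2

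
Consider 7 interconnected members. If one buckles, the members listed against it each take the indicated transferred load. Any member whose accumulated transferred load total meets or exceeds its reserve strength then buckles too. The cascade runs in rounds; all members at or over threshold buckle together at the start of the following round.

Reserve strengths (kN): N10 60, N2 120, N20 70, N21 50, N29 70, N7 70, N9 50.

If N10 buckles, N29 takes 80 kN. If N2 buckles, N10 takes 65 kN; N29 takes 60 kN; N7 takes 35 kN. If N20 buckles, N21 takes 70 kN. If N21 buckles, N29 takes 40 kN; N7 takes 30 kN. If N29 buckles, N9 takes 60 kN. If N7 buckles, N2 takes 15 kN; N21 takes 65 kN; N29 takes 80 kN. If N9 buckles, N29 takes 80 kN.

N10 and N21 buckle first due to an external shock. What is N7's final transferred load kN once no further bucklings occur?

30

Round 1 — N10, N21 buckle (initial).
  N29: +80+40 → 120 ≥ 70
  N7: +30 → 30 < 70
Round 2 — N29 buckles.
  N9: +60 → 60 ≥ 50
Round 3 — N9 buckles.
No further bucklings.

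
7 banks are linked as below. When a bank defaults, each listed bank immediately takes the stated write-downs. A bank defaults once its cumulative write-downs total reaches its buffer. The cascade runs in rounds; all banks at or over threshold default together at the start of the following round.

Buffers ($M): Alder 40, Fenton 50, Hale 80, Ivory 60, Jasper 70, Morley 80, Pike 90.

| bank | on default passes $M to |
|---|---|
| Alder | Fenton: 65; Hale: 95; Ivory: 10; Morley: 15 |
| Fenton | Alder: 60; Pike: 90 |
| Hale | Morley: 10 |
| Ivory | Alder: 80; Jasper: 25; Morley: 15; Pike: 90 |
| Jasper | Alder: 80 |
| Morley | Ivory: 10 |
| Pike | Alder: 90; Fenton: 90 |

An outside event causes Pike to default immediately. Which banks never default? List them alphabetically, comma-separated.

Ivory, Jasper, Morley

Round 1 — Pike defaults (initial).
  Alder: +90 → 90 ≥ 40
  Fenton: +90 → 90 ≥ 50
Round 2 — Alder, Fenton default.
  Hale: +95 → 95 ≥ 80
  Ivory: +10 → 10 < 60
  Morley: +15 → 15 < 80
Round 3 — Hale defaults.
  Morley: +10 → 25 < 80
No further defaults.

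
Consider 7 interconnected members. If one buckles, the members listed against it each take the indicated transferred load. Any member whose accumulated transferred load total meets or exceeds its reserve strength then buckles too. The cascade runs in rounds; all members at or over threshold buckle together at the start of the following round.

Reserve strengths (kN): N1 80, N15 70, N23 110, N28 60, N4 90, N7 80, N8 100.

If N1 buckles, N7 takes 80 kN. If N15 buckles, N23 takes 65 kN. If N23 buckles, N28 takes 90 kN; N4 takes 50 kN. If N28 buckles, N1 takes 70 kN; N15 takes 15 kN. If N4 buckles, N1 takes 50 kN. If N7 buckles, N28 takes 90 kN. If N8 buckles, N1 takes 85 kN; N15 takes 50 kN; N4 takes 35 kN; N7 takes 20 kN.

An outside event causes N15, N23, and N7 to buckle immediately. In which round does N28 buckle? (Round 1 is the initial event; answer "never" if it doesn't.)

2

Round 1 — N15, N23, N7 buckle (initial).
  N28: +90+90 → 180 ≥ 60
  N4: +50 → 50 < 90
Round 2 — N28 buckles.
  N1: +70 → 70 < 80
No further bucklings.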